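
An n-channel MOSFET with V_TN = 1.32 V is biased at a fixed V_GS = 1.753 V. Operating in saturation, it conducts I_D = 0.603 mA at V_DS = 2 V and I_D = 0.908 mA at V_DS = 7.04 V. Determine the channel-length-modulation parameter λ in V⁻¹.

With V_GS fixed, I_D ∝ (1 + λ V_DS) in saturation, so I_D2/I_D1 = (1 + λ V_DS2)/(1 + λ V_DS1).
0.908/0.603 = 1.506 = (1 + 7.04 λ)/(1 + 2 λ).
Solving: λ (I_D1 V_DS2 − I_D2 V_DS1) = I_D2 − I_D1, so λ = (0.908 − 0.603) / (0.603 × 7.04 − 0.908 × 2) = 0.305 / 2.43 = 0.126 V⁻¹.

λ = 0.126 V⁻¹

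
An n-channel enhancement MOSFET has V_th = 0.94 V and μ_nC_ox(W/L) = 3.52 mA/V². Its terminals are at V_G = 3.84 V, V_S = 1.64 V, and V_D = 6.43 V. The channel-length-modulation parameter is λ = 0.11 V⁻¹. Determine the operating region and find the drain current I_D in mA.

Saturation; I_D = 4.27 mA

V_GS = V_G − V_S = 3.84 − 1.64 = 2.2 V; V_DS = V_D − V_S = 6.43 − 1.64 = 4.79 V.
V_ov = V_GS − V_th = 2.2 − 0.94 = 1.26 V.
Since V_DS = 4.79 V ≥ V_ov = 1.26 V, the device is in saturation.
I_D = ½ k_n V_ov² (1 + λ V_DS) = 0.5 × 3.52 × 1.26² × (1 + 0.11 × 4.79) = 4.27 mA.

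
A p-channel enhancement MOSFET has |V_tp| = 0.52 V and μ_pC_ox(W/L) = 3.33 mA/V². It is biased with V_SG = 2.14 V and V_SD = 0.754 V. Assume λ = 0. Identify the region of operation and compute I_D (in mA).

V_ov = V_SG − |V_tp| = 2.14 − 0.52 = 1.62 V.
Since V_SD = 0.754 V < V_ov = 1.62 V, the device is in the triode region.
I_D = k_p [V_ov · V_SD − ½ V_SD²] = 3.33 × [1.62 × 0.754 − 0.5 × 0.754²] = 3.12 mA.

Triode; I_D = 3.12 mA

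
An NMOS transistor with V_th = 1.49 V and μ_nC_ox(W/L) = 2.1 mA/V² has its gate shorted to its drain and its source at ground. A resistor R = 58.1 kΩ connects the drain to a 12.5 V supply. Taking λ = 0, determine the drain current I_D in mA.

With gate tied to drain, V_GS = V_DS ≥ V_GS − V_th, so the device is in saturation.
KCL at the drain: ½ k_n (V_GS − V_th)² = (V_DD − V_GS)/R.
Let x = V_GS − 1.49. Then 61 x² + x − 11.01 = 0, giving x = 0.417 V (positive root), so V_GS = 1.91 V.
I_D = (V_DD − V_GS)/R = (12.5 − 1.91) / 58.1 = 0.182 mA.

I_D = 0.182 mA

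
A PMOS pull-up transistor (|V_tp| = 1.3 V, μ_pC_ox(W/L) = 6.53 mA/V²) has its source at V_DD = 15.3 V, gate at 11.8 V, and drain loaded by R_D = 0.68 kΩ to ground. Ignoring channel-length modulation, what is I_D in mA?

I_D = 15.8 mA

V_SG = V_DD − V_G = 15.3 − 11.8 = 3.5 V, so V_ov = 3.5 − 1.3 = 2.2 V.
Assume saturation: I_D = ½ k_p V_ov² = 0.5 × 6.53 × 2.2² = 15.8 mA, giving V_SD = V_DD − I_D R_D = 15.3 − 15.8 × 0.68 = 4.55 V.
V_SD = 4.55 V ≥ V_ov = 2.2 V, confirming saturation.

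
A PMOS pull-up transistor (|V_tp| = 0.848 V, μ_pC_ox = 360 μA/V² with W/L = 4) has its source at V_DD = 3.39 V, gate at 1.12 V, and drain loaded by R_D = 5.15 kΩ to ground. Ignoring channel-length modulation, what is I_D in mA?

I_D = 0.595 mA

V_SG = V_DD − V_G = 3.39 − 1.12 = 2.27 V, so V_ov = 2.27 − 0.848 = 1.42 V.
k_p = μ_pC_ox · (W/L) = 1.44 mA/V².
Assume saturation: I_D = ½ k_p V_ov² = 0.5 × 1.44 × 1.42² = 1.46 mA, giving V_SD = V_DD − I_D R_D = 3.39 − 1.46 × 5.15 = -4.11 V.
But -4.11 V < V_ov = 1.42 V, so the device is actually in triode.
In triode I_D = k_p[V_ov V_SD − ½ V_SD²] and I_D = (V_DD − V_SD)/R_D. Equating: 3.71 V_SD² − 11.55 V_SD + 3.39 = 0, giving V_SD = 0.328 V (the root below V_ov).
I_D = (3.39 − 0.328) / 5.15 = 0.595 mA.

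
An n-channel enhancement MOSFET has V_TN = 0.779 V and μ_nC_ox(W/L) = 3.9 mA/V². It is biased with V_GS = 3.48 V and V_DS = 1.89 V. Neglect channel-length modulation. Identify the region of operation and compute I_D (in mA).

Triode; I_D = 12.9 mA

V_ov = V_GS − V_TN = 3.48 − 0.779 = 2.7 V.
Since V_DS = 1.89 V < V_ov = 2.7 V, the device is in the triode region.
I_D = k_n [V_ov · V_DS − ½ V_DS²] = 3.9 × [2.7 × 1.89 − 0.5 × 1.89²] = 12.9 mA.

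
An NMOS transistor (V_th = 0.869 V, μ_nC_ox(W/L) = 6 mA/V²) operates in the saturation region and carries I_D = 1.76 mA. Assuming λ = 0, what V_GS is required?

In saturation I_D = ½ k_n (V_GS − V_th)², so V_GS − V_th = √(2 I_D / k_n) = √(2 × 1.76 / 6) = 0.766 V.
V_GS = 0.869 + 0.766 = 1.63 V.

V_GS = 1.63 V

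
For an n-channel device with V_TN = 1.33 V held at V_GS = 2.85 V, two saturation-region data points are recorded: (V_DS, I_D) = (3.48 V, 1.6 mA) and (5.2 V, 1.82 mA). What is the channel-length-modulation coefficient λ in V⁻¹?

With V_GS fixed, I_D ∝ (1 + λ V_DS) in saturation, so I_D2/I_D1 = (1 + λ V_DS2)/(1 + λ V_DS1).
1.82/1.6 = 1.137 = (1 + 5.2 λ)/(1 + 3.48 λ).
Solving: λ (I_D1 V_DS2 − I_D2 V_DS1) = I_D2 − I_D1, so λ = (1.82 − 1.6) / (1.6 × 5.2 − 1.82 × 3.48) = 0.22 / 1.99 = 0.111 V⁻¹.

λ = 0.111 V⁻¹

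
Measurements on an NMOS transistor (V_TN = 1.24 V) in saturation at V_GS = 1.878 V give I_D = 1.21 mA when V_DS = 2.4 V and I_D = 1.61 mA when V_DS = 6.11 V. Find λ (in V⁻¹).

λ = 0.113 V⁻¹

With V_GS fixed, I_D ∝ (1 + λ V_DS) in saturation, so I_D2/I_D1 = (1 + λ V_DS2)/(1 + λ V_DS1).
1.61/1.21 = 1.331 = (1 + 6.11 λ)/(1 + 2.4 λ).
Solving: λ (I_D1 V_DS2 − I_D2 V_DS1) = I_D2 − I_D1, so λ = (1.61 − 1.21) / (1.21 × 6.11 − 1.61 × 2.4) = 0.4 / 3.53 = 0.113 V⁻¹.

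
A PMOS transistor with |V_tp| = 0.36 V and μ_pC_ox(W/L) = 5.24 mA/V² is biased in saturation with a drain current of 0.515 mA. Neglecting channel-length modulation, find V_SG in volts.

In saturation I_D = ½ k_p (V_SG − |V_tp|)², so V_SG − |V_tp| = √(2 I_D / k_p) = √(2 × 0.515 / 5.24) = 0.443 V.
V_SG = 0.36 + 0.443 = 0.803 V.

V_SG = 0.803 V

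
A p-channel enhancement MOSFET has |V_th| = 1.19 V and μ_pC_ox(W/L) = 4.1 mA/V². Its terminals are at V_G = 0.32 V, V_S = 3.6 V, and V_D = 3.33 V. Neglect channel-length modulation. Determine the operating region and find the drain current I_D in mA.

V_SG = V_S − V_G = 3.6 − 0.32 = 3.28 V; V_SD = V_S − V_D = 3.6 − 3.33 = 0.27 V.
V_ov = V_SG − |V_th| = 3.28 − 1.19 = 2.09 V.
Since V_SD = 0.27 V < V_ov = 2.09 V, the device is in the triode region.
I_D = k_p [V_ov · V_SD − ½ V_SD²] = 4.1 × [2.09 × 0.27 − 0.5 × 0.27²] = 2.16 mA.

Triode; I_D = 2.16 mA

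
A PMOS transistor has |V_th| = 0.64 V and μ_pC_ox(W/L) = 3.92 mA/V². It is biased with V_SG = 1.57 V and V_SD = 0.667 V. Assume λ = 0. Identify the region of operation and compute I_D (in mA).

V_ov = V_SG − |V_th| = 1.57 − 0.64 = 0.93 V.
Since V_SD = 0.667 V < V_ov = 0.93 V, the device is in the triode region.
I_D = k_p [V_ov · V_SD − ½ V_SD²] = 3.92 × [0.93 × 0.667 − 0.5 × 0.667²] = 1.56 mA.

Triode; I_D = 1.56 mA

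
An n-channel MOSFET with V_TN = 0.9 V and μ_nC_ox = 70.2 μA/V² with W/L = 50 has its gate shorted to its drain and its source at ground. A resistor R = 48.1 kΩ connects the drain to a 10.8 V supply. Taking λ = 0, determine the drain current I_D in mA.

I_D = 0.199 mA

With gate tied to drain, V_GS = V_DS ≥ V_GS − V_TN, so the device is in saturation.
k_n = μ_nC_ox · (W/L) = 3.51 mA/V².
KCL at the drain: ½ k_n (V_GS − V_TN)² = (V_DD − V_GS)/R.
Let x = V_GS − 0.9. Then 84.4 x² + x − 9.9 = 0, giving x = 0.337 V (positive root), so V_GS = 1.24 V.
I_D = (V_DD − V_GS)/R = (10.8 − 1.24) / 48.1 = 0.199 mA.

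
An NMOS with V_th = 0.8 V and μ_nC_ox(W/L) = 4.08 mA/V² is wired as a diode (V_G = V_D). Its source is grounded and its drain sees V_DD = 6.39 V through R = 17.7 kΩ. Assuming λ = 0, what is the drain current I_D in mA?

With gate tied to drain, V_GS = V_DS ≥ V_GS − V_th, so the device is in saturation.
KCL at the drain: ½ k_n (V_GS − V_th)² = (V_DD − V_GS)/R.
Let x = V_GS − 0.8. Then 36.1 x² + x − 5.59 = 0, giving x = 0.38 V (positive root), so V_GS = 1.18 V.
I_D = (V_DD − V_GS)/R = (6.39 − 1.18) / 17.7 = 0.294 mA.

I_D = 0.294 mA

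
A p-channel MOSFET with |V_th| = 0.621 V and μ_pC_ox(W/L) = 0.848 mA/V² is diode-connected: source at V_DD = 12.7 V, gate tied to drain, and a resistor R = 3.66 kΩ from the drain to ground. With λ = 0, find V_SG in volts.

With gate tied to drain, V_SG = V_SD ≥ V_SG − |V_th|, so the device is in saturation.
KCL at the drain: ½ k_p (V_SG − |V_th|)² = (V_DD − V_SG)/R.
Let x = V_SG − 0.621. Then 1.55 x² + x − 12.08 = 0, giving x = 2.49 V (positive root), so V_SG = 3.11 V.
I_D = (V_DD − V_SG)/R = (12.7 − 3.11) / 3.66 = 2.62 mA.

V_SG = 3.11 V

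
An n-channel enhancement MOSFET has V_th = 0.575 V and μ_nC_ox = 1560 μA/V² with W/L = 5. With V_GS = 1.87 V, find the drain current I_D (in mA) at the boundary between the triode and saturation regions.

I_D = 6.54 mA

At the boundary V_DS = V_ov = V_GS − V_th = 1.87 − 0.575 = 1.3 V.
k_n = μ_nC_ox · (W/L) = 7.8 mA/V².
I_D = ½ k_n V_ov² = 0.5 × 7.8 × 1.3² = 6.54 mA.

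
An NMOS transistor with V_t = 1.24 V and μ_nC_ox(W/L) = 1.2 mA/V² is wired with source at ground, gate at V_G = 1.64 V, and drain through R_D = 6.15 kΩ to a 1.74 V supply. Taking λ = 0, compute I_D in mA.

I_D = 0.0960 mA

V_GS = V_G = 1.64 V, so V_ov = 1.64 − 1.24 = 0.4 V.
Assume saturation: I_D = ½ k_n V_ov² = 0.5 × 1.2 × 0.4² = 0.096 mA, giving V_DS = V_DD − I_D R_D = 1.74 − 0.096 × 6.15 = 1.15 V.
V_DS = 1.15 V ≥ V_ov = 0.4 V, confirming saturation.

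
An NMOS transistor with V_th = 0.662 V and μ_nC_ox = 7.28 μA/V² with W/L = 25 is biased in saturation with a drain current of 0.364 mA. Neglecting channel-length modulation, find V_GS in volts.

V_GS = 2.66 V

k_n = μ_nC_ox · (W/L) = 0.182 mA/V².
In saturation I_D = ½ k_n (V_GS − V_th)², so V_GS − V_th = √(2 I_D / k_n) = √(2 × 0.364 / 0.182) = 2 V.
V_GS = 0.662 + 2 = 2.66 V.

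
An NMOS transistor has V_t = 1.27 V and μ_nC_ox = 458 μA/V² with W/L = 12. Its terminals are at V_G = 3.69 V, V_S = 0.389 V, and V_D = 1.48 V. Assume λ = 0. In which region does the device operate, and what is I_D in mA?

V_GS = V_G − V_S = 3.69 − 0.389 = 3.3 V; V_DS = V_D − V_S = 1.48 − 0.389 = 1.09 V.
k_n = μ_nC_ox · (W/L) = 5.496 mA/V².
V_ov = V_GS − V_t = 3.3 − 1.27 = 2.03 V.
Since V_DS = 1.09 V < V_ov = 2.03 V, the device is in the triode region.
I_D = k_n [V_ov · V_DS − ½ V_DS²] = 5.496 × [2.03 × 1.09 − 0.5 × 1.09²] = 8.91 mA.

Triode; I_D = 8.91 mA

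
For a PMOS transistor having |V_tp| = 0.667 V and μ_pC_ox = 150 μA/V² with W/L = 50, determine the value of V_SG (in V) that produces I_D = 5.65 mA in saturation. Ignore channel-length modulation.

V_SG = 1.89 V

k_p = μ_pC_ox · (W/L) = 7.5 mA/V².
In saturation I_D = ½ k_p (V_SG − |V_tp|)², so V_SG − |V_tp| = √(2 I_D / k_p) = √(2 × 5.65 / 7.5) = 1.23 V.
V_SG = 0.667 + 1.23 = 1.89 V.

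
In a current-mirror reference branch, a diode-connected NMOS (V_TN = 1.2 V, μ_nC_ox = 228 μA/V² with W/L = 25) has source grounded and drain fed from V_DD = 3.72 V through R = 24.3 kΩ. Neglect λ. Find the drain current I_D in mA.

With gate tied to drain, V_GS = V_DS ≥ V_GS − V_TN, so the device is in saturation.
k_n = μ_nC_ox · (W/L) = 5.7 mA/V².
KCL at the drain: ½ k_n (V_GS − V_TN)² = (V_DD − V_GS)/R.
Let x = V_GS − 1.2. Then 69.3 x² + x − 2.52 = 0, giving x = 0.184 V (positive root), so V_GS = 1.38 V.
I_D = (V_DD − V_GS)/R = (3.72 − 1.38) / 24.3 = 0.0961 mA.

I_D = 0.0961 mA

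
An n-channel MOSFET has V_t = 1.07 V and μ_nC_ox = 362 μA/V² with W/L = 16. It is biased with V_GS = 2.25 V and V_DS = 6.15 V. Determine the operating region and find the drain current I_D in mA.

k_n = μ_nC_ox · (W/L) = 5.792 mA/V².
V_ov = V_GS − V_t = 2.25 − 1.07 = 1.18 V.
Since V_DS = 6.15 V ≥ V_ov = 1.18 V, the device is in saturation.
I_D = ½ k_n V_ov² = 0.5 × 5.792 × 1.18² = 4.03 mA.

Saturation; I_D = 4.03 mA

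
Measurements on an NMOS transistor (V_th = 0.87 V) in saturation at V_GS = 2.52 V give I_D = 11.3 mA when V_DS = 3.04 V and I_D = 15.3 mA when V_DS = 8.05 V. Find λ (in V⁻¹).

λ = 0.0900 V⁻¹

With V_GS fixed, I_D ∝ (1 + λ V_DS) in saturation, so I_D2/I_D1 = (1 + λ V_DS2)/(1 + λ V_DS1).
15.3/11.3 = 1.354 = (1 + 8.05 λ)/(1 + 3.04 λ).
Solving: λ (I_D1 V_DS2 − I_D2 V_DS1) = I_D2 − I_D1, so λ = (15.3 − 11.3) / (11.3 × 8.05 − 15.3 × 3.04) = 4 / 44.5 = 0.09 V⁻¹.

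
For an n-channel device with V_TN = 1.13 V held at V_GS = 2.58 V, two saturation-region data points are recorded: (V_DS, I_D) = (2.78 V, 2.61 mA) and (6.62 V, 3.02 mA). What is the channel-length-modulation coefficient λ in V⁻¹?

λ = 0.0462 V⁻¹

With V_GS fixed, I_D ∝ (1 + λ V_DS) in saturation, so I_D2/I_D1 = (1 + λ V_DS2)/(1 + λ V_DS1).
3.02/2.61 = 1.157 = (1 + 6.62 λ)/(1 + 2.78 λ).
Solving: λ (I_D1 V_DS2 − I_D2 V_DS1) = I_D2 − I_D1, so λ = (3.02 − 2.61) / (2.61 × 6.62 − 3.02 × 2.78) = 0.41 / 8.88 = 0.0462 V⁻¹.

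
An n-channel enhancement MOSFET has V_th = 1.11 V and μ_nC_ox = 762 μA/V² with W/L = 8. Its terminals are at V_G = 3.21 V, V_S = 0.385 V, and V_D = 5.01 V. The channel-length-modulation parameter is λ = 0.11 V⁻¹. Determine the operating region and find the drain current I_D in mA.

V_GS = V_G − V_S = 3.21 − 0.385 = 2.83 V; V_DS = V_D − V_S = 5.01 − 0.385 = 4.62 V.
k_n = μ_nC_ox · (W/L) = 6.096 mA/V².
V_ov = V_GS − V_th = 2.83 − 1.11 = 1.72 V.
Since V_DS = 4.62 V ≥ V_ov = 1.72 V, the device is in saturation.
I_D = ½ k_n V_ov² (1 + λ V_DS) = 0.5 × 6.096 × 1.72² × (1 + 0.11 × 4.62) = 13.5 mA.

Saturation; I_D = 13.5 mA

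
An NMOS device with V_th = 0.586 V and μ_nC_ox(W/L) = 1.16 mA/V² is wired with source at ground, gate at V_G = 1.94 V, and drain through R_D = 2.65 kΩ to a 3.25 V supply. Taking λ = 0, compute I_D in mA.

I_D = 0.910 mA

V_GS = V_G = 1.94 V, so V_ov = 1.94 − 0.586 = 1.35 V.
Assume saturation: I_D = ½ k_n V_ov² = 0.5 × 1.16 × 1.35² = 1.06 mA, giving V_DS = V_DD − I_D R_D = 3.25 − 1.06 × 2.65 = 0.432 V.
But 0.432 V < V_ov = 1.35 V, so the device is actually in triode.
In triode I_D = k_n[V_ov V_DS − ½ V_DS²] and I_D = (V_DD − V_DS)/R_D. Equating: 1.54 V_DS² − 5.162 V_DS + 3.25 = 0, giving V_DS = 0.839 V (the root below V_ov).
I_D = (3.25 − 0.839) / 2.65 = 0.91 mA.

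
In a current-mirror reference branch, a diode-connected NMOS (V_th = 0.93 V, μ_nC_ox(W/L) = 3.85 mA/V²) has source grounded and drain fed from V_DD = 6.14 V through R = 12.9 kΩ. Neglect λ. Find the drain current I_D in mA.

With gate tied to drain, V_GS = V_DS ≥ V_GS − V_th, so the device is in saturation.
KCL at the drain: ½ k_n (V_GS − V_th)² = (V_DD − V_GS)/R.
Let x = V_GS − 0.93. Then 24.8 x² + x − 5.21 = 0, giving x = 0.438 V (positive root), so V_GS = 1.37 V.
I_D = (V_DD − V_GS)/R = (6.14 − 1.37) / 12.9 = 0.37 mA.

I_D = 0.370 mA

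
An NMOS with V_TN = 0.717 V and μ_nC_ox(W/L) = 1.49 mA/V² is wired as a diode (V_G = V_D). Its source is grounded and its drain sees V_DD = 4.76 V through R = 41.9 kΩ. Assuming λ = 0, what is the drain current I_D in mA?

With gate tied to drain, V_GS = V_DS ≥ V_GS − V_TN, so the device is in saturation.
KCL at the drain: ½ k_n (V_GS − V_TN)² = (V_DD − V_GS)/R.
Let x = V_GS − 0.717. Then 31.2 x² + x − 4.043 = 0, giving x = 0.344 V (positive root), so V_GS = 1.06 V.
I_D = (V_DD − V_GS)/R = (4.76 − 1.06) / 41.9 = 0.0883 mA.

I_D = 0.0883 mA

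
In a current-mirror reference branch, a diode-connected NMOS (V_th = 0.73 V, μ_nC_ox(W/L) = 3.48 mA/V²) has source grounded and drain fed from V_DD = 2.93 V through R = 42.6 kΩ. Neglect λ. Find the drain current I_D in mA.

I_D = 0.0478 mA

With gate tied to drain, V_GS = V_DS ≥ V_GS − V_th, so the device is in saturation.
KCL at the drain: ½ k_n (V_GS − V_th)² = (V_DD − V_GS)/R.
Let x = V_GS − 0.73. Then 74.1 x² + x − 2.2 = 0, giving x = 0.166 V (positive root), so V_GS = 0.896 V.
I_D = (V_DD − V_GS)/R = (2.93 − 0.896) / 42.6 = 0.0478 mA.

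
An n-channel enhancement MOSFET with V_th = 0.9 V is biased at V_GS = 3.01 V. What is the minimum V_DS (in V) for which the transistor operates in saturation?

V_DS,sat = 2.11 V

The boundary between triode and saturation is V_DS = V_GS − V_th = V_ov.
V_ov = 3.01 − 0.9 = 2.11 V.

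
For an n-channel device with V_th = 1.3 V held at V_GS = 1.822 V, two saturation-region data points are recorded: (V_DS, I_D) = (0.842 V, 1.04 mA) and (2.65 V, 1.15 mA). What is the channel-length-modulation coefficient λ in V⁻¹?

With V_GS fixed, I_D ∝ (1 + λ V_DS) in saturation, so I_D2/I_D1 = (1 + λ V_DS2)/(1 + λ V_DS1).
1.15/1.04 = 1.106 = (1 + 2.65 λ)/(1 + 0.842 λ).
Solving: λ (I_D1 V_DS2 − I_D2 V_DS1) = I_D2 − I_D1, so λ = (1.15 − 1.04) / (1.04 × 2.65 − 1.15 × 0.842) = 0.11 / 1.79 = 0.0615 V⁻¹.

λ = 0.0615 V⁻¹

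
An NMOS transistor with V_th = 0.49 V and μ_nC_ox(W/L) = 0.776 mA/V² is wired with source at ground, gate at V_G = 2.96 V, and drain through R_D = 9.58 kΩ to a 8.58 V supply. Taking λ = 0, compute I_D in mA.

I_D = 0.845 mA

V_GS = V_G = 2.96 V, so V_ov = 2.96 − 0.49 = 2.47 V.
Assume saturation: I_D = ½ k_n V_ov² = 0.5 × 0.776 × 2.47² = 2.37 mA, giving V_DS = V_DD − I_D R_D = 8.58 − 2.37 × 9.58 = -14.1 V.
But -14.1 V < V_ov = 2.47 V, so the device is actually in triode.
In triode I_D = k_n[V_ov V_DS − ½ V_DS²] and I_D = (V_DD − V_DS)/R_D. Equating: 3.72 V_DS² − 19.36 V_DS + 8.58 = 0, giving V_DS = 0.489 V (the root below V_ov).
I_D = (8.58 − 0.489) / 9.58 = 0.845 mA.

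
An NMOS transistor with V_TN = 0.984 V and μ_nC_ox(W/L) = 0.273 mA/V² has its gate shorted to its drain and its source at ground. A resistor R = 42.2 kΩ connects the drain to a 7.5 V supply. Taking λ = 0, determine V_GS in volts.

V_GS = 1.96 V

With gate tied to drain, V_GS = V_DS ≥ V_GS − V_TN, so the device is in saturation.
KCL at the drain: ½ k_n (V_GS − V_TN)² = (V_DD − V_GS)/R.
Let x = V_GS − 0.984. Then 5.76 x² + x − 6.516 = 0, giving x = 0.98 V (positive root), so V_GS = 1.96 V.
I_D = (V_DD − V_GS)/R = (7.5 − 1.96) / 42.2 = 0.131 mA.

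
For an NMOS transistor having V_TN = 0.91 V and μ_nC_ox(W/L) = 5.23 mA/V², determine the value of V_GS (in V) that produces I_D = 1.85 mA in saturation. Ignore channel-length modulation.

In saturation I_D = ½ k_n (V_GS − V_TN)², so V_GS − V_TN = √(2 I_D / k_n) = √(2 × 1.85 / 5.23) = 0.841 V.
V_GS = 0.91 + 0.841 = 1.75 V.

V_GS = 1.75 V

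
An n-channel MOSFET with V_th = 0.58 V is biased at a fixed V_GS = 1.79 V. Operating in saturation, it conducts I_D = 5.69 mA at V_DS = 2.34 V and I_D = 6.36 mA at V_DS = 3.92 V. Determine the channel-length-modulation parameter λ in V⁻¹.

λ = 0.0903 V⁻¹

With V_GS fixed, I_D ∝ (1 + λ V_DS) in saturation, so I_D2/I_D1 = (1 + λ V_DS2)/(1 + λ V_DS1).
6.36/5.69 = 1.118 = (1 + 3.92 λ)/(1 + 2.34 λ).
Solving: λ (I_D1 V_DS2 − I_D2 V_DS1) = I_D2 − I_D1, so λ = (6.36 − 5.69) / (5.69 × 3.92 − 6.36 × 2.34) = 0.67 / 7.42 = 0.0903 V⁻¹.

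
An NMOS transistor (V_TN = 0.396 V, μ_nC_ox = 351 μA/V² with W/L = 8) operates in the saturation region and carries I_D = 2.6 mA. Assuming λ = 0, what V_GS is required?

V_GS = 1.76 V

k_n = μ_nC_ox · (W/L) = 2.808 mA/V².
In saturation I_D = ½ k_n (V_GS − V_TN)², so V_GS − V_TN = √(2 I_D / k_n) = √(2 × 2.6 / 2.808) = 1.36 V.
V_GS = 0.396 + 1.36 = 1.76 V.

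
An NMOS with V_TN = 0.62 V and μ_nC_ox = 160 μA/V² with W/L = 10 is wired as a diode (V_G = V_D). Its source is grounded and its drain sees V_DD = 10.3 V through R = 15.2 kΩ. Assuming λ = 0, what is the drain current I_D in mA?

I_D = 0.581 mA

With gate tied to drain, V_GS = V_DS ≥ V_GS − V_TN, so the device is in saturation.
k_n = μ_nC_ox · (W/L) = 1.6 mA/V².
KCL at the drain: ½ k_n (V_GS − V_TN)² = (V_DD − V_GS)/R.
Let x = V_GS − 0.62. Then 12.2 x² + x − 9.68 = 0, giving x = 0.852 V (positive root), so V_GS = 1.47 V.
I_D = (V_DD − V_GS)/R = (10.3 − 1.47) / 15.2 = 0.581 mA.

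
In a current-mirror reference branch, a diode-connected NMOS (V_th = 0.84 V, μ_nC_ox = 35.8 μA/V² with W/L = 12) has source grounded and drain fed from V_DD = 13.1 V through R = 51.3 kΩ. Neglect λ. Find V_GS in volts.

V_GS = 1.85 V

With gate tied to drain, V_GS = V_DS ≥ V_GS − V_th, so the device is in saturation.
k_n = μ_nC_ox · (W/L) = 0.4296 mA/V².
KCL at the drain: ½ k_n (V_GS − V_th)² = (V_DD − V_GS)/R.
Let x = V_GS − 0.84. Then 11 x² + x − 12.26 = 0, giving x = 1.01 V (positive root), so V_GS = 1.85 V.
I_D = (V_DD − V_GS)/R = (13.1 − 1.85) / 51.3 = 0.219 mA.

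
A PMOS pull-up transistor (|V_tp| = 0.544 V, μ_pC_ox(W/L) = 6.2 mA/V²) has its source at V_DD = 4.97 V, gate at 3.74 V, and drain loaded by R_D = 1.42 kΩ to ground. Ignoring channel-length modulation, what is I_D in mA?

I_D = 1.46 mA

V_SG = V_DD − V_G = 4.97 − 3.74 = 1.23 V, so V_ov = 1.23 − 0.544 = 0.686 V.
Assume saturation: I_D = ½ k_p V_ov² = 0.5 × 6.2 × 0.686² = 1.46 mA, giving V_SD = V_DD − I_D R_D = 4.97 − 1.46 × 1.42 = 2.9 V.
V_SD = 2.9 V ≥ V_ov = 0.686 V, confirming saturation.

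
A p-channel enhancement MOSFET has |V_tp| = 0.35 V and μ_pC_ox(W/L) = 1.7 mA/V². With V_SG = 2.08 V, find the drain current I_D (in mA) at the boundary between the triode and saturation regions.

At the boundary V_SD = V_ov = V_SG − |V_tp| = 2.08 − 0.35 = 1.73 V.
I_D = ½ k_p V_ov² = 0.5 × 1.7 × 1.73² = 2.54 mA.

I_D = 2.54 mA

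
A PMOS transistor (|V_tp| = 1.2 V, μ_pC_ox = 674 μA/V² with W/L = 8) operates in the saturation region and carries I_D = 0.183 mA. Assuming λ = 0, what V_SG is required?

k_p = μ_pC_ox · (W/L) = 5.392 mA/V².
In saturation I_D = ½ k_p (V_SG − |V_tp|)², so V_SG − |V_tp| = √(2 I_D / k_p) = √(2 × 0.183 / 5.392) = 0.261 V.
V_SG = 1.2 + 0.261 = 1.46 V.

V_SG = 1.46 V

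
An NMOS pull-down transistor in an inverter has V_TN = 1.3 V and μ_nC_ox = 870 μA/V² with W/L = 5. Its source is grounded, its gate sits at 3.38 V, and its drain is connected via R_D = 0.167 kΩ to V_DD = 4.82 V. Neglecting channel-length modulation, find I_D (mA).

V_GS = V_G = 3.38 V, so V_ov = 3.38 − 1.3 = 2.08 V.
k_n = μ_nC_ox · (W/L) = 4.35 mA/V².
Assume saturation: I_D = ½ k_n V_ov² = 0.5 × 4.35 × 2.08² = 9.41 mA, giving V_DS = V_DD − I_D R_D = 4.82 − 9.41 × 0.167 = 3.25 V.
V_DS = 3.25 V ≥ V_ov = 2.08 V, confirming saturation.

I_D = 9.41 mA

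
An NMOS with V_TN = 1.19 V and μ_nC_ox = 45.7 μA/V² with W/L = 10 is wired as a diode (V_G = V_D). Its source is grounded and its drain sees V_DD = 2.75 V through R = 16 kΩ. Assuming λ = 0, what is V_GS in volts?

V_GS = 1.72 V

With gate tied to drain, V_GS = V_DS ≥ V_GS − V_TN, so the device is in saturation.
k_n = μ_nC_ox · (W/L) = 0.457 mA/V².
KCL at the drain: ½ k_n (V_GS − V_TN)² = (V_DD − V_GS)/R.
Let x = V_GS − 1.19. Then 3.66 x² + x − 1.56 = 0, giving x = 0.531 V (positive root), so V_GS = 1.72 V.
I_D = (V_DD − V_GS)/R = (2.75 − 1.72) / 16 = 0.0643 mA.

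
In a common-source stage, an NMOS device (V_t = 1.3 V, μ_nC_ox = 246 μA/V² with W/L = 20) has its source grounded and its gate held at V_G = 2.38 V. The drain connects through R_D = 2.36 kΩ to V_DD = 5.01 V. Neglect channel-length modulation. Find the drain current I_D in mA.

I_D = 1.93 mA

V_GS = V_G = 2.38 V, so V_ov = 2.38 − 1.3 = 1.08 V.
k_n = μ_nC_ox · (W/L) = 4.92 mA/V².
Assume saturation: I_D = ½ k_n V_ov² = 0.5 × 4.92 × 1.08² = 2.87 mA, giving V_DS = V_DD − I_D R_D = 5.01 − 2.87 × 2.36 = -1.76 V.
But -1.76 V < V_ov = 1.08 V, so the device is actually in triode.
In triode I_D = k_n[V_ov V_DS − ½ V_DS²] and I_D = (V_DD − V_DS)/R_D. Equating: 5.81 V_DS² − 13.54 V_DS + 5.01 = 0, giving V_DS = 0.461 V (the root below V_ov).
I_D = (5.01 − 0.461) / 2.36 = 1.93 mA.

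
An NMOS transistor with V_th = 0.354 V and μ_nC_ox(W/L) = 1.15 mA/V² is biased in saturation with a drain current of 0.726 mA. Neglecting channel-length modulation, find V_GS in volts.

V_GS = 1.48 V

In saturation I_D = ½ k_n (V_GS − V_th)², so V_GS − V_th = √(2 I_D / k_n) = √(2 × 0.726 / 1.15) = 1.12 V.
V_GS = 0.354 + 1.12 = 1.48 V.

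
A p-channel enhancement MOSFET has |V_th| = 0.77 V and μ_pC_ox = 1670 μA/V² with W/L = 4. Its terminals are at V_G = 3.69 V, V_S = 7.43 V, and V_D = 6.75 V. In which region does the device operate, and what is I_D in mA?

Triode; I_D = 11.9 mA

V_SG = V_S − V_G = 7.43 − 3.69 = 3.74 V; V_SD = V_S − V_D = 7.43 − 6.75 = 0.68 V.
k_p = μ_pC_ox · (W/L) = 6.68 mA/V².
V_ov = V_SG − |V_th| = 3.74 − 0.77 = 2.97 V.
Since V_SD = 0.68 V < V_ov = 2.97 V, the device is in the triode region.
I_D = k_p [V_ov · V_SD − ½ V_SD²] = 6.68 × [2.97 × 0.68 − 0.5 × 0.68²] = 11.9 mA.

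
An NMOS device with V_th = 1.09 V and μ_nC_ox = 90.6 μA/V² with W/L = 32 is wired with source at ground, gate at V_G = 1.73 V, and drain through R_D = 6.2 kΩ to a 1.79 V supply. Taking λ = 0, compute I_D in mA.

V_GS = V_G = 1.73 V, so V_ov = 1.73 − 1.09 = 0.64 V.
k_n = μ_nC_ox · (W/L) = 2.899 mA/V².
Assume saturation: I_D = ½ k_n V_ov² = 0.5 × 2.899 × 0.64² = 0.594 mA, giving V_DS = V_DD − I_D R_D = 1.79 − 0.594 × 6.2 = -1.89 V.
But -1.89 V < V_ov = 0.64 V, so the device is actually in triode.
In triode I_D = k_n[V_ov V_DS − ½ V_DS²] and I_D = (V_DD − V_DS)/R_D. Equating: 8.99 V_DS² − 12.5 V_DS + 1.79 = 0, giving V_DS = 0.162 V (the root below V_ov).
I_D = (1.79 − 0.162) / 6.2 = 0.263 mA.

I_D = 0.263 mA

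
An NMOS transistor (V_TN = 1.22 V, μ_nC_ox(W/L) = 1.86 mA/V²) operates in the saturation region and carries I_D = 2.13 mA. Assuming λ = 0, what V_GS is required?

V_GS = 2.73 V

In saturation I_D = ½ k_n (V_GS − V_TN)², so V_GS − V_TN = √(2 I_D / k_n) = √(2 × 2.13 / 1.86) = 1.51 V.
V_GS = 1.22 + 1.51 = 2.73 V.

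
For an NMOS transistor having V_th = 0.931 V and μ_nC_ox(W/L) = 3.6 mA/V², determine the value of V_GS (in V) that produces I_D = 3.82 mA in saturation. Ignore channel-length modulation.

V_GS = 2.39 V

In saturation I_D = ½ k_n (V_GS − V_th)², so V_GS − V_th = √(2 I_D / k_n) = √(2 × 3.82 / 3.6) = 1.46 V.
V_GS = 0.931 + 1.46 = 2.39 V.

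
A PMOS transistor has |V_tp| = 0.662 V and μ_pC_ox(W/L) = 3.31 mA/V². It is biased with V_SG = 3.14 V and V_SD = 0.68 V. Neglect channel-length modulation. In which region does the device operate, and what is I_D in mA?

Triode; I_D = 4.81 mA

V_ov = V_SG − |V_tp| = 3.14 − 0.662 = 2.48 V.
Since V_SD = 0.68 V < V_ov = 2.48 V, the device is in the triode region.
I_D = k_p [V_ov · V_SD − ½ V_SD²] = 3.31 × [2.48 × 0.68 − 0.5 × 0.68²] = 4.81 mA.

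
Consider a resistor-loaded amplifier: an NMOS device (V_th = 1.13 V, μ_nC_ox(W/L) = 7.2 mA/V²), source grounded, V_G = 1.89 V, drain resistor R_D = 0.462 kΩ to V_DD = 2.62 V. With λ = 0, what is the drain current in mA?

V_GS = V_G = 1.89 V, so V_ov = 1.89 − 1.13 = 0.76 V.
Assume saturation: I_D = ½ k_n V_ov² = 0.5 × 7.2 × 0.76² = 2.08 mA, giving V_DS = V_DD − I_D R_D = 2.62 − 2.08 × 0.462 = 1.66 V.
V_DS = 1.66 V ≥ V_ov = 0.76 V, confirming saturation.

I_D = 2.08 mA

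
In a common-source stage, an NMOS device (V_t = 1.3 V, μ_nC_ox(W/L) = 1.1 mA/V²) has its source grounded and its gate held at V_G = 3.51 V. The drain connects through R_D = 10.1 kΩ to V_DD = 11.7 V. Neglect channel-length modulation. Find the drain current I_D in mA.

I_D = 1.11 mA

V_GS = V_G = 3.51 V, so V_ov = 3.51 − 1.3 = 2.21 V.
Assume saturation: I_D = ½ k_n V_ov² = 0.5 × 1.1 × 2.21² = 2.69 mA, giving V_DS = V_DD − I_D R_D = 11.7 − 2.69 × 10.1 = -15.4 V.
But -15.4 V < V_ov = 2.21 V, so the device is actually in triode.
In triode I_D = k_n[V_ov V_DS − ½ V_DS²] and I_D = (V_DD − V_DS)/R_D. Equating: 5.56 V_DS² − 25.55 V_DS + 11.7 = 0, giving V_DS = 0.516 V (the root below V_ov).
I_D = (11.7 − 0.516) / 10.1 = 1.11 mA.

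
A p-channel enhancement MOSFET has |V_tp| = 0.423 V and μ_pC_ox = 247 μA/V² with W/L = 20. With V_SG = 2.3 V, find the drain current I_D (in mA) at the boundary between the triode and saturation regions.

At the boundary V_SD = V_ov = V_SG − |V_tp| = 2.3 − 0.423 = 1.88 V.
k_p = μ_pC_ox · (W/L) = 4.94 mA/V².
I_D = ½ k_p V_ov² = 0.5 × 4.94 × 1.88² = 8.7 mA.

I_D = 8.70 mA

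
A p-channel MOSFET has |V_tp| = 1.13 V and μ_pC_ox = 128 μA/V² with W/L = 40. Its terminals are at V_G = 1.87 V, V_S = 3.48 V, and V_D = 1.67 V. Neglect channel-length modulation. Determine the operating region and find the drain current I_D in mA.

Saturation; I_D = 0.590 mA

V_SG = V_S − V_G = 3.48 − 1.87 = 1.61 V; V_SD = V_S − V_D = 3.48 − 1.67 = 1.81 V.
k_p = μ_pC_ox · (W/L) = 5.12 mA/V².
V_ov = V_SG − |V_tp| = 1.61 − 1.13 = 0.48 V.
Since V_SD = 1.81 V ≥ V_ov = 0.48 V, the device is in saturation.
I_D = ½ k_p V_ov² = 0.5 × 5.12 × 0.48² = 0.59 mA.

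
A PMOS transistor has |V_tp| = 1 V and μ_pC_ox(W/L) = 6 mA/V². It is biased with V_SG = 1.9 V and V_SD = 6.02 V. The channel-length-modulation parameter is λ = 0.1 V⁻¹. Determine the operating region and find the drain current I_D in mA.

V_ov = V_SG − |V_tp| = 1.9 − 1 = 0.9 V.
Since V_SD = 6.02 V ≥ V_ov = 0.9 V, the device is in saturation.
I_D = ½ k_p V_ov² (1 + λ V_SD) = 0.5 × 6 × 0.9² × (1 + 0.1 × 6.02) = 3.89 mA.

Saturation; I_D = 3.89 mA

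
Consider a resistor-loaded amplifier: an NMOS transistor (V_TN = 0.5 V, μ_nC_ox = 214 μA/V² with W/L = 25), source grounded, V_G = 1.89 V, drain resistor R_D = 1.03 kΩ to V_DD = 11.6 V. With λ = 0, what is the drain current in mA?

I_D = 5.17 mA

V_GS = V_G = 1.89 V, so V_ov = 1.89 − 0.5 = 1.39 V.
k_n = μ_nC_ox · (W/L) = 5.35 mA/V².
Assume saturation: I_D = ½ k_n V_ov² = 0.5 × 5.35 × 1.39² = 5.17 mA, giving V_DS = V_DD − I_D R_D = 11.6 − 5.17 × 1.03 = 6.28 V.
V_DS = 6.28 V ≥ V_ov = 1.39 V, confirming saturation.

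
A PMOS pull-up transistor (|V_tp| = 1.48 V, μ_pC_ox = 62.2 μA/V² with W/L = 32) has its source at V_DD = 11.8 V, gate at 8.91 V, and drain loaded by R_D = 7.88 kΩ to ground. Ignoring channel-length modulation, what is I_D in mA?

I_D = 1.41 mA

V_SG = V_DD − V_G = 11.8 − 8.91 = 2.89 V, so V_ov = 2.89 − 1.48 = 1.41 V.
k_p = μ_pC_ox · (W/L) = 1.99 mA/V².
Assume saturation: I_D = ½ k_p V_ov² = 0.5 × 1.99 × 1.41² = 1.98 mA, giving V_SD = V_DD − I_D R_D = 11.8 − 1.98 × 7.88 = -3.79 V.
But -3.79 V < V_ov = 1.41 V, so the device is actually in triode.
In triode I_D = k_p[V_ov V_SD − ½ V_SD²] and I_D = (V_DD − V_SD)/R_D. Equating: 7.84 V_SD² − 23.11 V_SD + 11.8 = 0, giving V_SD = 0.657 V (the root below V_ov).
I_D = (11.8 − 0.657) / 7.88 = 1.41 mA.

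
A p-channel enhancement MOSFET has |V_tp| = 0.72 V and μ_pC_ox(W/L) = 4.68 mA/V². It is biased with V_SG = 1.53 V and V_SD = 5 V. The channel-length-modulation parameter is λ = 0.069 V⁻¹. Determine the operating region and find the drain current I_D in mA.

Saturation; I_D = 2.06 mA

V_ov = V_SG − |V_tp| = 1.53 − 0.72 = 0.81 V.
Since V_SD = 5 V ≥ V_ov = 0.81 V, the device is in saturation.
I_D = ½ k_p V_ov² (1 + λ V_SD) = 0.5 × 4.68 × 0.81² × (1 + 0.069 × 5) = 2.06 mA.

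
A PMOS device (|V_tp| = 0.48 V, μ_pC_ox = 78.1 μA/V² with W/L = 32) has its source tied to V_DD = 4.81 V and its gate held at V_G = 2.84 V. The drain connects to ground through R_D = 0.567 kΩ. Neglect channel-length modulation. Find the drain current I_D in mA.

V_SG = V_DD − V_G = 4.81 − 2.84 = 1.97 V, so V_ov = 1.97 − 0.48 = 1.49 V.
k_p = μ_pC_ox · (W/L) = 2.499 mA/V².
Assume saturation: I_D = ½ k_p V_ov² = 0.5 × 2.499 × 1.49² = 2.77 mA, giving V_SD = V_DD − I_D R_D = 4.81 − 2.77 × 0.567 = 3.24 V.
V_SD = 3.24 V ≥ V_ov = 1.49 V, confirming saturation.

I_D = 2.77 mA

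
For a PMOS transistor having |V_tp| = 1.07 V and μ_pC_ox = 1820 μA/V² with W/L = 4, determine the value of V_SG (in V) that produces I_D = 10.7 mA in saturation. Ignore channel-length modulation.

V_SG = 2.78 V

k_p = μ_pC_ox · (W/L) = 7.28 mA/V².
In saturation I_D = ½ k_p (V_SG − |V_tp|)², so V_SG − |V_tp| = √(2 I_D / k_p) = √(2 × 10.7 / 7.28) = 1.71 V.
V_SG = 1.07 + 1.71 = 2.78 V.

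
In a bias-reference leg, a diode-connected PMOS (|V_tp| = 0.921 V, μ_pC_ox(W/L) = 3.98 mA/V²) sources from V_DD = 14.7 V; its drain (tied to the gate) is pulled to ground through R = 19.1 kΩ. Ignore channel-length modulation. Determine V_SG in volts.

V_SG = 1.51 V

With gate tied to drain, V_SG = V_SD ≥ V_SG − |V_tp|, so the device is in saturation.
KCL at the drain: ½ k_p (V_SG − |V_tp|)² = (V_DD − V_SG)/R.
Let x = V_SG − 0.921. Then 38 x² + x − 13.78 = 0, giving x = 0.589 V (positive root), so V_SG = 1.51 V.
I_D = (V_DD − V_SG)/R = (14.7 − 1.51) / 19.1 = 0.691 mA.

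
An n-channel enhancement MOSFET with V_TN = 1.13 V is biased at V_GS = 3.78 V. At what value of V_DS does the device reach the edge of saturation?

V_DS,sat = 2.65 V

The boundary between triode and saturation is V_DS = V_GS − V_TN = V_ov.
V_ov = 3.78 − 1.13 = 2.65 V.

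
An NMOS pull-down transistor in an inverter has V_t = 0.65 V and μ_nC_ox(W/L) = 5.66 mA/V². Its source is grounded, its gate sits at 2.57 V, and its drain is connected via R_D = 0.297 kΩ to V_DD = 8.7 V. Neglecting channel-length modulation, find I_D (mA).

V_GS = V_G = 2.57 V, so V_ov = 2.57 − 0.65 = 1.92 V.
Assume saturation: I_D = ½ k_n V_ov² = 0.5 × 5.66 × 1.92² = 10.4 mA, giving V_DS = V_DD − I_D R_D = 8.7 − 10.4 × 0.297 = 5.6 V.
V_DS = 5.6 V ≥ V_ov = 1.92 V, confirming saturation.

I_D = 10.4 mA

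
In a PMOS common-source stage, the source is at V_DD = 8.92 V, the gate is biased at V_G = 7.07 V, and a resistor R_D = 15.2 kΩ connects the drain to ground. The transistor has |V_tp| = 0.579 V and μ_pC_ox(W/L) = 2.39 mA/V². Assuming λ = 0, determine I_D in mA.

I_D = 0.573 mA

V_SG = V_DD − V_G = 8.92 − 7.07 = 1.85 V, so V_ov = 1.85 − 0.579 = 1.27 V.
Assume saturation: I_D = ½ k_p V_ov² = 0.5 × 2.39 × 1.27² = 1.93 mA, giving V_SD = V_DD − I_D R_D = 8.92 − 1.93 × 15.2 = -20.4 V.
But -20.4 V < V_ov = 1.27 V, so the device is actually in triode.
In triode I_D = k_p[V_ov V_SD − ½ V_SD²] and I_D = (V_DD − V_SD)/R_D. Equating: 18.2 V_SD² − 47.17 V_SD + 8.92 = 0, giving V_SD = 0.205 V (the root below V_ov).
I_D = (8.92 − 0.205) / 15.2 = 0.573 mA.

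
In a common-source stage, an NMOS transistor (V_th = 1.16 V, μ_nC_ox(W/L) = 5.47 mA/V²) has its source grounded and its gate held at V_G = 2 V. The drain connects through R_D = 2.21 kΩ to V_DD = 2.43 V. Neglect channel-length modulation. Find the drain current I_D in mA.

I_D = 0.985 mA

V_GS = V_G = 2 V, so V_ov = 2 − 1.16 = 0.84 V.
Assume saturation: I_D = ½ k_n V_ov² = 0.5 × 5.47 × 0.84² = 1.93 mA, giving V_DS = V_DD − I_D R_D = 2.43 − 1.93 × 2.21 = -1.83 V.
But -1.83 V < V_ov = 0.84 V, so the device is actually in triode.
In triode I_D = k_n[V_ov V_DS − ½ V_DS²] and I_D = (V_DD − V_DS)/R_D. Equating: 6.04 V_DS² − 11.15 V_DS + 2.43 = 0, giving V_DS = 0.252 V (the root below V_ov).
I_D = (2.43 − 0.252) / 2.21 = 0.985 mA.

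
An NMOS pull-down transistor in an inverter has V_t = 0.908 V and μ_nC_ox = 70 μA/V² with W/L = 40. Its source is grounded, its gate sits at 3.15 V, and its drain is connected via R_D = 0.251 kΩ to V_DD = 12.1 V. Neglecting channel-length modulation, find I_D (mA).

V_GS = V_G = 3.15 V, so V_ov = 3.15 − 0.908 = 2.24 V.
k_n = μ_nC_ox · (W/L) = 2.8 mA/V².
Assume saturation: I_D = ½ k_n V_ov² = 0.5 × 2.8 × 2.24² = 7.04 mA, giving V_DS = V_DD − I_D R_D = 12.1 − 7.04 × 0.251 = 10.3 V.
V_DS = 10.3 V ≥ V_ov = 2.24 V, confirming saturation.

I_D = 7.04 mA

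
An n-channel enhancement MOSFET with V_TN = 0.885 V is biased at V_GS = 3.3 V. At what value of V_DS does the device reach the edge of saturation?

V_DS,sat = 2.42 V

The boundary between triode and saturation is V_DS = V_GS − V_TN = V_ov.
V_ov = 3.3 − 0.885 = 2.42 V.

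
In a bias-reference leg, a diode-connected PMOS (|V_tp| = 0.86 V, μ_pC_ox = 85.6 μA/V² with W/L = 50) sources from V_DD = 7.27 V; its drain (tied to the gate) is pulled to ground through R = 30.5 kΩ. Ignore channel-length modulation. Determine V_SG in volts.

With gate tied to drain, V_SG = V_SD ≥ V_SG − |V_tp|, so the device is in saturation.
k_p = μ_pC_ox · (W/L) = 4.28 mA/V².
KCL at the drain: ½ k_p (V_SG − |V_tp|)² = (V_DD − V_SG)/R.
Let x = V_SG − 0.86. Then 65.3 x² + x − 6.41 = 0, giving x = 0.306 V (positive root), so V_SG = 1.17 V.
I_D = (V_DD − V_SG)/R = (7.27 − 1.17) / 30.5 = 0.2 mA.

V_SG = 1.17 V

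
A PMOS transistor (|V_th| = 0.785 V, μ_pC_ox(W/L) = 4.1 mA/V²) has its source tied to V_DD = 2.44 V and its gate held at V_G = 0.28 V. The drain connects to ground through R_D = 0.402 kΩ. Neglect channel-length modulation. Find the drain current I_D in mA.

V_SG = V_DD − V_G = 2.44 − 0.28 = 2.16 V, so V_ov = 2.16 − 0.785 = 1.38 V.
Assume saturation: I_D = ½ k_p V_ov² = 0.5 × 4.1 × 1.38² = 3.88 mA, giving V_SD = V_DD − I_D R_D = 2.44 − 3.88 × 0.402 = 0.882 V.
But 0.882 V < V_ov = 1.38 V, so the device is actually in triode.
In triode I_D = k_p[V_ov V_SD − ½ V_SD²] and I_D = (V_DD − V_SD)/R_D. Equating: 0.824 V_SD² − 3.266 V_SD + 2.44 = 0, giving V_SD = 0.999 V (the root below V_ov).
I_D = (2.44 − 0.999) / 0.402 = 3.59 mA.

I_D = 3.59 mA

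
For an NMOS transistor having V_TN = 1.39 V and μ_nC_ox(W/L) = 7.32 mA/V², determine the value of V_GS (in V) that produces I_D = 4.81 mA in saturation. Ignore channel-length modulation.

V_GS = 2.54 V

In saturation I_D = ½ k_n (V_GS − V_TN)², so V_GS − V_TN = √(2 I_D / k_n) = √(2 × 4.81 / 7.32) = 1.15 V.
V_GS = 1.39 + 1.15 = 2.54 V.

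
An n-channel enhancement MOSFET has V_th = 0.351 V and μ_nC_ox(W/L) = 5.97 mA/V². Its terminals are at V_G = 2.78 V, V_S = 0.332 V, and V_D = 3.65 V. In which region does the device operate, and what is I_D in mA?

V_GS = V_G − V_S = 2.78 − 0.332 = 2.45 V; V_DS = V_D − V_S = 3.65 − 0.332 = 3.32 V.
V_ov = V_GS − V_th = 2.45 − 0.351 = 2.1 V.
Since V_DS = 3.32 V ≥ V_ov = 2.1 V, the device is in saturation.
I_D = ½ k_n V_ov² = 0.5 × 5.97 × 2.1² = 13.1 mA.

Saturation; I_D = 13.1 mA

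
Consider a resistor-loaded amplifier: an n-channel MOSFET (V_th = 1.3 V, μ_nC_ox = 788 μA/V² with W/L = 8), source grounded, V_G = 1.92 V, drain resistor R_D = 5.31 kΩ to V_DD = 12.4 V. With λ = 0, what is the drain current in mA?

I_D = 1.21 mA

V_GS = V_G = 1.92 V, so V_ov = 1.92 − 1.3 = 0.62 V.
k_n = μ_nC_ox · (W/L) = 6.304 mA/V².
Assume saturation: I_D = ½ k_n V_ov² = 0.5 × 6.304 × 0.62² = 1.21 mA, giving V_DS = V_DD − I_D R_D = 12.4 − 1.21 × 5.31 = 5.97 V.
V_DS = 5.97 V ≥ V_ov = 0.62 V, confirming saturation.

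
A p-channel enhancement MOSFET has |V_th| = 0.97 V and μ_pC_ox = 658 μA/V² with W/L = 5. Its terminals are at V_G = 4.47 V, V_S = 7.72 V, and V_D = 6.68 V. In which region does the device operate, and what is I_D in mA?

Triode; I_D = 6.02 mA

V_SG = V_S − V_G = 7.72 − 4.47 = 3.25 V; V_SD = V_S − V_D = 7.72 − 6.68 = 1.04 V.
k_p = μ_pC_ox · (W/L) = 3.29 mA/V².
V_ov = V_SG − |V_th| = 3.25 − 0.97 = 2.28 V.
Since V_SD = 1.04 V < V_ov = 2.28 V, the device is in the triode region.
I_D = k_p [V_ov · V_SD − ½ V_SD²] = 3.29 × [2.28 × 1.04 − 0.5 × 1.04²] = 6.02 mA.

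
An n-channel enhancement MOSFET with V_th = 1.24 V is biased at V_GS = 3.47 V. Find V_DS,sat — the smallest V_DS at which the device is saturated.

V_DS,sat = 2.23 V

The boundary between triode and saturation is V_DS = V_GS − V_th = V_ov.
V_ov = 3.47 − 1.24 = 2.23 V.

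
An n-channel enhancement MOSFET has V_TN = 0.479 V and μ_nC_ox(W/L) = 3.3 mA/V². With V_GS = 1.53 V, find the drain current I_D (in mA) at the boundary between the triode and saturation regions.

At the boundary V_DS = V_ov = V_GS − V_TN = 1.53 − 0.479 = 1.05 V.
I_D = ½ k_n V_ov² = 0.5 × 3.3 × 1.05² = 1.82 mA.

I_D = 1.82 mA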